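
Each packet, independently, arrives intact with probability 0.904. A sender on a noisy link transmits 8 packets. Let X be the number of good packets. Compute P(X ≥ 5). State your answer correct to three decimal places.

0.996

X ~ Binomial(8, 0.904); P(X ≥ 5) = Σ C(8,k) p^k (1−p)^(8−k) over k:
  k=5: C(8,5)·0.904^5·0.096^3 = 0.02991
  k=6: C(8,6)·0.904^6·0.096^2 = 0.14084
  k=7: C(8,7)·0.904^7·0.096^1 = 0.37891
  k=8: C(8,8)·0.904^8·0.096^0 = 0.44601
Total = 0.99567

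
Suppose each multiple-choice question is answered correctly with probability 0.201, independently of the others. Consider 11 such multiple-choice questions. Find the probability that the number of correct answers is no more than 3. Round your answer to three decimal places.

0.837

X ~ Binomial(11, 0.201); P(X ≤ 3) = Σ C(11,k) p^k (1−p)^(11−k) over k:
  k=0: C(11,0)·0.201^0·0.799^11 = 0.08473
  k=1: C(11,1)·0.201^1·0.799^10 = 0.23445
  k=2: C(11,2)·0.201^2·0.799^9 = 0.29490
  k=3: C(11,3)·0.201^3·0.799^8 = 0.22256
Total = 0.83664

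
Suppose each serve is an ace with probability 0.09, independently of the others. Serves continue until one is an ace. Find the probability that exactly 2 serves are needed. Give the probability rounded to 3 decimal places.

0.082

Geometric (trials to first success), p = 0.09.
P(Y = 2) = (1−p)^1 · p = 0.91 · 0.09 = 0.08190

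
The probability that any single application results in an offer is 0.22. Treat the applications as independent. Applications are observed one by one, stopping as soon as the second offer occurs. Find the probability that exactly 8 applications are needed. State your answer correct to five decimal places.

0.07630

Y = trial on which the second success occurs; negative binomial, r=2, p=0.22.
P(Y=8) = C(7,1) · p^2 · (1−p)^6
= 7 · 0.0484 · 0.2252 = 0.0762976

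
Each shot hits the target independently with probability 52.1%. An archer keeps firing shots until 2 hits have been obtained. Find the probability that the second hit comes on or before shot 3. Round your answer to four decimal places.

Finishing within 3 shots ⇔ at least 2 successes in the first 3. With X ~ Binomial(3, 0.521), P(Y ≤ 3) = 1 − P(X ≤ 1).
  k=0: C(3,0)·0.521^0·0.479^3 = 0.109902
  k=1: C(3,1)·0.521^1·0.479^2 = 0.358616
1 − 0.468519 = 0.531481

0.5315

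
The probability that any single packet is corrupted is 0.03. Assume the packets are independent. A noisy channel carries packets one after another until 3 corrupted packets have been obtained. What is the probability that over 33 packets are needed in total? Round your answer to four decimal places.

Needing more than 33 packets ⇔ fewer than 3 successes in the first 33. With X ~ Binomial(33, 0.03), P(Y > 33) = P(X ≤ 2).
  k=0: C(33,0)·0.03^0·0.97^33 = 0.365988
  k=1: C(33,1)·0.03^1·0.97^32 = 0.373534
  k=2: C(33,2)·0.03^2·0.97^31 = 0.184842
P(X ≤ 2) = 0.924365

0.9244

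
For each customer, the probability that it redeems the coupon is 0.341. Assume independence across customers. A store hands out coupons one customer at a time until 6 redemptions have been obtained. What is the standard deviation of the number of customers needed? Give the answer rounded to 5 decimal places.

5.83128

Y = total customers until the sixth success; negative binomial with r=6, p=0.341.
SD(Y) = √[r(1−p)/p²] = √(34.0038355) = 5.8312808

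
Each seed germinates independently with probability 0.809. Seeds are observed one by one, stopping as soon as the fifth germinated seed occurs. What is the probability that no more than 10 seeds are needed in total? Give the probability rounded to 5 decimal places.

0.99499

Finishing within 10 seeds ⇔ at least 5 successes in the first 10. With X ~ Binomial(10, 0.809), P(Y ≤ 10) = 1 − P(X ≤ 4).
  k=0: C(10,0)·0.809^0·0.191^10 = 0.0000001
  k=1: C(10,1)·0.809^1·0.191^9 = 0.0000027
  k=2: C(10,2)·0.809^2·0.191^8 = 0.0000522
  k=3: C(10,3)·0.809^3·0.191^7 = 0.0005892
  k=4: C(10,4)·0.809^4·0.191^6 = 0.0043673
1 − 0.0050115 = 0.9949885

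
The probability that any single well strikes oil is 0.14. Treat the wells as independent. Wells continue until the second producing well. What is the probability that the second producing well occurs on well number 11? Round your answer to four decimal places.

0.0504

Y = trial on which the second success occurs; negative binomial, r=2, p=0.14.
P(Y=11) = C(10,1) · p^2 · (1−p)^9
= 10 · 0.0196 · 0.25733 = 0.050436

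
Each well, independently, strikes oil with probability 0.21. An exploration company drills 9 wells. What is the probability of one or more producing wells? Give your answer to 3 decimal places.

0.880

P(at least one) = 1 − P(none) = 1 − (1 − 0.21)^9
= 1 − 0.11985 = 0.88015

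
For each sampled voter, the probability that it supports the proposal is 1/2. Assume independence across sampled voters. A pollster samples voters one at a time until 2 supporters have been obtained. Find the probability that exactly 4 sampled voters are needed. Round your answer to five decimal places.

Y = trial on which the second success occurs; negative binomial, r=2, p=0.50.
P(Y=4) = C(3,1) · p^2 · (1−p)^2
= 3 · 0.25 · 0.25 = 0.1875000

0.18750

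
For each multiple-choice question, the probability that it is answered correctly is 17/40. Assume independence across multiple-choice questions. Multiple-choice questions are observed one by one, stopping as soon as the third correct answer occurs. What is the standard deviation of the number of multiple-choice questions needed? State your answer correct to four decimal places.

3.0903

Y = total multiple-choice questions until the third success; negative binomial with r=3, p=0.425.
SD(Y) = √[r(1−p)/p²] = √(9.550173) = 3.090335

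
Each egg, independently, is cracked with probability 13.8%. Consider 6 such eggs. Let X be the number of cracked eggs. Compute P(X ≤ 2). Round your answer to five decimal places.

0.96203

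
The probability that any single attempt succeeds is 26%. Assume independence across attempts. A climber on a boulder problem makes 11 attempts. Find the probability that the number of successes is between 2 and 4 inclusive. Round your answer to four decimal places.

X ~ Binomial(11, 0.26); P(2 ≤ X ≤ 4) = Σ C(11,k) p^k (1−p)^(11−k) over k:
  k=2: C(11,2)·0.26^2·0.74^9 = 0.247397
  k=3: C(11,3)·0.26^3·0.74^8 = 0.260770
  k=4: C(11,4)·0.26^4·0.74^7 = 0.183244
Total = 0.691411

0.6914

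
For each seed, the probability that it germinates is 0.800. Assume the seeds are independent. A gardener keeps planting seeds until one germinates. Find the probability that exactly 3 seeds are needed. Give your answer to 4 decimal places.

Geometric (trials to first success), p = 0.80.
P(Y = 3) = (1−p)^2 · p = 0.04 · 0.80 = 0.032000

0.0320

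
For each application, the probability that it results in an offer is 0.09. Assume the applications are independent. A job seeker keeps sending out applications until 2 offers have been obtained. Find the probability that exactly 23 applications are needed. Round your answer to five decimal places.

0.02459

Y = trial on which the second success occurs; negative binomial, r=2, p=0.09.
P(Y=23) = C(22,1) · p^2 · (1−p)^21
= 22 · 0.0081 · 0.138 = 0.0245910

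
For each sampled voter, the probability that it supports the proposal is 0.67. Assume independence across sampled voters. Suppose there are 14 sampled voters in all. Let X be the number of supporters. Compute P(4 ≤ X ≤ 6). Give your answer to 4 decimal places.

0.0538

X ~ Binomial(14, 0.67); P(4 ≤ X ≤ 6) = Σ C(14,k) p^k (1−p)^(14−k) over k:
  k=4: C(14,4)·0.67^4·0.33^10 = 0.003089
  k=5: C(14,5)·0.67^5·0.33^9 = 0.012545
  k=6: C(14,6)·0.67^6·0.33^8 = 0.038205
Total = 0.053839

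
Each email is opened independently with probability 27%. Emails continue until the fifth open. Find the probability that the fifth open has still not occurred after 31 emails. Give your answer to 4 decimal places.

0.0517

Needing more than 31 emails ⇔ fewer than 5 successes in the first 31. With X ~ Binomial(31, 0.27), P(Y > 31) = P(X ≤ 4).
  k=0: C(31,0)·0.27^0·0.73^31 = 0.000058
  k=1: C(31,1)·0.27^1·0.73^30 = 0.000664
  k=2: C(31,2)·0.27^2·0.73^29 = 0.003686
  k=3: C(31,3)·0.27^3·0.73^28 = 0.013178
  k=4: C(31,4)·0.27^4·0.73^27 = 0.034119
P(X ≤ 4) = 0.051706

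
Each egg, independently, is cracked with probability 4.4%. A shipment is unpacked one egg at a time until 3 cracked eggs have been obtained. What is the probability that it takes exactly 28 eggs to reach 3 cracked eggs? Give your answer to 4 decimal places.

0.0097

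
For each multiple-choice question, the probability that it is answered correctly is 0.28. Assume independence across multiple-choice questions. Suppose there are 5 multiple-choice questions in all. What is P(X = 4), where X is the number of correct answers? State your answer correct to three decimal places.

X ~ Binomial(n=5, p=0.28).
P(X=4) = C(5,4) · p^4 · (1−p)^1
= 5 · 0.0061466 · 0.72 = 0.02213

0.022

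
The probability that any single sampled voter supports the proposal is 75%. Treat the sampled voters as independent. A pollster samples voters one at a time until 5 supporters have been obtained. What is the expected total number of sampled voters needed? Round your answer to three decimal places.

6.667

Y = total sampled voters until the fifth success; negative binomial with r=5, p=0.75.
E[Y] = r / p = 5 / 0.75 = 6.66667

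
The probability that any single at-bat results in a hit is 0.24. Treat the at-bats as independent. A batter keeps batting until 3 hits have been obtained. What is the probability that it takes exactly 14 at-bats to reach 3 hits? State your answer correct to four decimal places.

0.0527

Y = trial on which the third success occurs; negative binomial, r=3, p=0.24.
P(Y=14) = C(13,2) · p^3 · (1−p)^11
= 78 · 0.013824 · 0.04886 = 0.052684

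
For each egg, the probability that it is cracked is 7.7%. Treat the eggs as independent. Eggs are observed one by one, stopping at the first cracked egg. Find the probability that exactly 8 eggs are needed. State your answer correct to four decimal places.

Geometric (trials to first success), p = 0.077.
P(Y = 8) = (1−p)^7 · p = 0.57071 · 0.077 = 0.043944

0.0439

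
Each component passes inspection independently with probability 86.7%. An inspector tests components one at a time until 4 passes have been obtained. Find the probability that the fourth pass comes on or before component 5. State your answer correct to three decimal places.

0.866

Finishing within 5 components ⇔ at least 4 successes in the first 5. With X ~ Binomial(5, 0.867), P(Y ≤ 5) = 1 − P(X ≤ 3).
  k=0: C(5,0)·0.867^0·0.133^5 = 0.00004
  k=1: C(5,1)·0.867^1·0.133^4 = 0.00136
  k=2: C(5,2)·0.867^2·0.133^3 = 0.01768
  k=3: C(5,3)·0.867^3·0.133^2 = 0.11528
1 − 0.13436 = 0.86564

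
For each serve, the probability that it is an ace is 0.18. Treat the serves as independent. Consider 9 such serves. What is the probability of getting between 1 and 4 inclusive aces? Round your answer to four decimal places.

0.8199

X ~ Binomial(9, 0.18); P(1 ≤ X ≤ 4) = Σ C(9,k) p^k (1−p)^(9−k) over k:
  k=1: C(9,1)·0.18^1·0.82^8 = 0.331151
  k=2: C(9,2)·0.18^2·0.82^7 = 0.290767
  k=3: C(9,3)·0.18^3·0.82^6 = 0.148929
  k=4: C(9,4)·0.18^4·0.82^5 = 0.049038
Total = 0.819884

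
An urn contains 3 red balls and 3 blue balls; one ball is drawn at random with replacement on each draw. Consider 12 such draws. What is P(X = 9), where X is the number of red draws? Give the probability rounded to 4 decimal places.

0.0537

X ~ Binomial(n=12, p=0.50).
P(X=9) = C(12,9) · p^9 · (1−p)^3
= 220 · 0.0019531 · 0.125 = 0.053711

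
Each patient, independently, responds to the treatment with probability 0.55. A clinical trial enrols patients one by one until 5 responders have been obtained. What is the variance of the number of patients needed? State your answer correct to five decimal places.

7.43802

Y = total patients until the fifth success; negative binomial with r=5, p=0.55.
Var(Y) = r(1−p)/p² = 5·0.45 / 0.55² = 7.4380165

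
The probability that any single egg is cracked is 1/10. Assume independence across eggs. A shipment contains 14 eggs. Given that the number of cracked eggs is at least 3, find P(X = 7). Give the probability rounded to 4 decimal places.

0.0010

X ~ Binomial(14, 0.10). Want P(X=7 | X≥3) = P(X=7) / P(X≥3).
P(X=7) = C(14,7)·0.10^7·0.90^7 = 0.000164
P(X≥3) = 1 − 0.228768 − 0.355861 − 0.257011 = 0.158360
Ratio = 0.000164 / 0.158360 = 0.001037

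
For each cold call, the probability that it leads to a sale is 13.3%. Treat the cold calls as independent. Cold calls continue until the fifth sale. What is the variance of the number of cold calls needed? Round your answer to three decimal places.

Y = total cold calls until the fifth success; negative binomial with r=5, p=0.133.
Var(Y) = r(1−p)/p² = 5·0.867 / 0.133² = 245.06756

245.068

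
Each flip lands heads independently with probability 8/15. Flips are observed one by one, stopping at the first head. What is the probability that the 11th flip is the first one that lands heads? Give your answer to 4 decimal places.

Geometric (trials to first success), p = 0.533333.
P(Y = 11) = (1−p)^10 · p = 0.00048986 · 0.533333 = 0.000261

0.0003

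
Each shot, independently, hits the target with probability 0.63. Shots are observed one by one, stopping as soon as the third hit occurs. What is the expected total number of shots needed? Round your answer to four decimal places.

Y = total shots until the third success; negative binomial with r=3, p=0.63.
E[Y] = r / p = 3 / 0.63 = 4.761905

4.7619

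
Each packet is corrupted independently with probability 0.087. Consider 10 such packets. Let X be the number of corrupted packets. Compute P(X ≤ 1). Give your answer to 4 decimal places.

X ~ Binomial(10, 0.087); P(X ≤ 1) = Σ C(10,k) p^k (1−p)^(10−k) over k:
  k=0: C(10,0)·0.087^0·0.913^10 = 0.402446
  k=1: C(10,1)·0.087^1·0.913^9 = 0.383492
Total = 0.785938

0.7859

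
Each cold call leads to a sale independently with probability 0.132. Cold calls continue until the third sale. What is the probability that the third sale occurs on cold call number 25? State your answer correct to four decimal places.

0.0282

Y = trial on which the third success occurs; negative binomial, r=3, p=0.132.
P(Y=25) = C(24,2) · p^3 · (1−p)^22
= 276 · 0.0023 · 0.044405 = 0.028188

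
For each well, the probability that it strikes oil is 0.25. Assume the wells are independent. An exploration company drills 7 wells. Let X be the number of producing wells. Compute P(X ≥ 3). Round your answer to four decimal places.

0.2436

X ~ Binomial(7, 0.25); P(X ≥ 3) = Σ C(7,k) p^k (1−p)^(7−k) over k:
  k=3: C(7,3)·0.25^3·0.75^4 = 0.173035
  k=4: C(7,4)·0.25^4·0.75^3 = 0.057678
  k=5: C(7,5)·0.25^5·0.75^2 = 0.011536
  k=6: C(7,6)·0.25^6·0.75^1 = 0.001282
  k=7: C(7,7)·0.25^7·0.75^0 = 0.000061
Total = 0.243591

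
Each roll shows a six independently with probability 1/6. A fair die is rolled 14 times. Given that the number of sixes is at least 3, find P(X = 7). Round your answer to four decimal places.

X ~ Binomial(14, 0.166667). Want P(X=7 | X≥3) = P(X=7) / P(X≥3).
P(X=7) = C(14,7)·0.166667^7·0.833333^7 = 0.003422
P(X≥3) = 1 − 0.077887 − 0.218082 − 0.283507 = 0.420524
Ratio = 0.003422 / 0.420524 = 0.008136

0.0081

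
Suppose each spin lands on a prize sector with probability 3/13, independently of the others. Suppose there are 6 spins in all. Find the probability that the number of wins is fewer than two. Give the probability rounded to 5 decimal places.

0.58009

X ~ Binomial(6, 0.230769); P(X ≤ 1) = Σ C(6,k) p^k (1−p)^(6−k) over k:
  k=0: C(6,0)·0.230769^0·0.769231^6 = 0.2071762
  k=1: C(6,1)·0.230769^1·0.769231^5 = 0.3729172
Total = 0.5800934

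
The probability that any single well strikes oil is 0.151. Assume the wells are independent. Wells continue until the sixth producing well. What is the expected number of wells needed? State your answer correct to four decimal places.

Y = total wells until the sixth success; negative binomial with r=6, p=0.151.
E[Y] = r / p = 6 / 0.151 = 39.735099

39.7351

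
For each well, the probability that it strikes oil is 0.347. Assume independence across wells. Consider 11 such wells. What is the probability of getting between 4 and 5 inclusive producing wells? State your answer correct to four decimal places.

0.4224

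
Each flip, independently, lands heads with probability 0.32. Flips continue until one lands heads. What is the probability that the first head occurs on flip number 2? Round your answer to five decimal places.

0.21760

Geometric (trials to first success), p = 0.32.
P(Y = 2) = (1−p)^1 · p = 0.68 · 0.32 = 0.2176000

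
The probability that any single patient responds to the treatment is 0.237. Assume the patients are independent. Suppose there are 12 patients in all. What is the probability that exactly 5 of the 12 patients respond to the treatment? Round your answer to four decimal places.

X ~ Binomial(n=12, p=0.237).
P(X=5) = C(12,5) · p^5 · (1−p)^7
= 792 · 0.00074772 · 0.15055 = 0.089154

0.0892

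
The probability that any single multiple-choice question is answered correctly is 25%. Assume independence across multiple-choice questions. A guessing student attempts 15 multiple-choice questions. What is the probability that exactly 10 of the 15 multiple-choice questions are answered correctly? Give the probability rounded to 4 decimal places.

0.0007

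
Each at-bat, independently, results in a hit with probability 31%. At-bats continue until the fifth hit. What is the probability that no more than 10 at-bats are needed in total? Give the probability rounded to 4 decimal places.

Finishing within 10 at-bats ⇔ at least 5 successes in the first 10. With X ~ Binomial(10, 0.31), P(Y ≤ 10) = 1 − P(X ≤ 4).
  k=0: C(10,0)·0.31^0·0.69^10 = 0.024462
  k=1: C(10,1)·0.31^1·0.69^9 = 0.109901
  k=2: C(10,2)·0.31^2·0.69^8 = 0.222192
  k=3: C(10,3)·0.31^3·0.69^7 = 0.266201
  k=4: C(10,4)·0.31^4·0.69^6 = 0.209296
1 − 0.832053 = 0.167947

0.1679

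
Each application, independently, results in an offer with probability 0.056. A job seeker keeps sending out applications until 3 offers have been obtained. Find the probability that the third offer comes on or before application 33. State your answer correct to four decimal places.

0.2810

Finishing within 33 applications ⇔ at least 3 successes in the first 33. With X ~ Binomial(33, 0.056), P(Y ≤ 33) = 1 − P(X ≤ 2).
  k=0: C(33,0)·0.056^0·0.944^33 = 0.149306
  k=1: C(33,1)·0.056^1·0.944^32 = 0.292284
  k=2: C(33,2)·0.056^2·0.944^31 = 0.277423
1 − 0.719013 = 0.280987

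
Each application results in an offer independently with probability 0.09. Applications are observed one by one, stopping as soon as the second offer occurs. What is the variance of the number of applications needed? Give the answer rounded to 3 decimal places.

224.691

Y = total applications until the second success; negative binomial with r=2, p=0.09.
Var(Y) = r(1−p)/p² = 2·0.91 / 0.09² = 224.69136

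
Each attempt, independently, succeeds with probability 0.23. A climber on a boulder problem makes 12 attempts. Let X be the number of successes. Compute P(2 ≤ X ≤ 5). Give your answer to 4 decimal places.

X ~ Binomial(12, 0.23); P(2 ≤ X ≤ 5) = Σ C(12,k) p^k (1−p)^(12−k) over k:
  k=2: C(12,2)·0.23^2·0.77^10 = 0.255804
  k=3: C(12,3)·0.23^3·0.77^9 = 0.254696
  k=4: C(12,4)·0.23^4·0.77^8 = 0.171176
  k=5: C(12,5)·0.23^5·0.77^7 = 0.081809
Total = 0.763485

0.7635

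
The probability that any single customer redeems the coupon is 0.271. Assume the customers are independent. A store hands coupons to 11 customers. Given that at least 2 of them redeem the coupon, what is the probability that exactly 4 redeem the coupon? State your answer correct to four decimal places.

0.2311

X ~ Binomial(11, 0.271). Want P(X=4 | X≥2) = P(X=4) / P(X≥2).
P(X=4) = C(11,4)·0.271^4·0.729^7 = 0.194753
P(X≥2) = 1 − 0.030903 − 0.126368 = 0.842729
Ratio = 0.194753 / 0.842729 = 0.231098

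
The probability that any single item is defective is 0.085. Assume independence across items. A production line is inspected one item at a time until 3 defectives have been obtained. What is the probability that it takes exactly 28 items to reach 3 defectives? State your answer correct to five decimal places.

0.02339

Y = trial on which the third success occurs; negative binomial, r=3, p=0.085.
P(Y=28) = C(27,2) · p^3 · (1−p)^25
= 351 · 0.00061412 · 0.10852 = 0.0233933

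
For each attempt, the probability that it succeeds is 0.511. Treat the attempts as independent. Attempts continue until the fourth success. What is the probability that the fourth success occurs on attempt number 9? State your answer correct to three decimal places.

0.107

Y = trial on which the fourth success occurs; negative binomial, r=4, p=0.511.
P(Y=9) = C(8,3) · p^4 · (1−p)^5
= 56 · 0.068184 · 0.02796 = 0.10676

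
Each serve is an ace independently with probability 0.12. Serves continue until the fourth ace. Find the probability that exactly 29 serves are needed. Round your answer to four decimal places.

Y = trial on which the fourth success occurs; negative binomial, r=4, p=0.12.
P(Y=29) = C(28,3) · p^4 · (1−p)^25
= 3276 · 0.00020736 · 0.040932 = 0.027806

0.0278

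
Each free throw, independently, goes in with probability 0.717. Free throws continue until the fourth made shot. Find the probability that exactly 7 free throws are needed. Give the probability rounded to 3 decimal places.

0.120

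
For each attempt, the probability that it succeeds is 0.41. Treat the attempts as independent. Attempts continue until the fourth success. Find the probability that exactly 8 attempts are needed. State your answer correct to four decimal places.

Y = trial on which the fourth success occurs; negative binomial, r=4, p=0.41.
P(Y=8) = C(7,3) · p^4 · (1−p)^4
= 35 · 0.028258 · 0.12117 = 0.119843

0.1198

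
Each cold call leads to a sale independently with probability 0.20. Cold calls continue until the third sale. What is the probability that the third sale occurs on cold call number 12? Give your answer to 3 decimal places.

Y = trial on which the third success occurs; negative binomial, r=3, p=0.20.
P(Y=12) = C(11,2) · p^3 · (1−p)^9
= 55 · 0.008 · 0.13422 = 0.05906

0.059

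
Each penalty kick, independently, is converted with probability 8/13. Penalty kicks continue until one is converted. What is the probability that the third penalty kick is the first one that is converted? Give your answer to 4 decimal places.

Geometric (trials to first success), p = 0.615385.
P(Y = 3) = (1−p)^2 · p = 0.14793 · 0.615385 = 0.091033

0.0910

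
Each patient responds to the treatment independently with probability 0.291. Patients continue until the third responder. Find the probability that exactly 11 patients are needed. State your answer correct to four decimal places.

Y = trial on which the third success occurs; negative binomial, r=3, p=0.291.
P(Y=11) = C(10,2) · p^3 · (1−p)^8
= 45 · 0.024642 · 0.063851 = 0.070805

0.0708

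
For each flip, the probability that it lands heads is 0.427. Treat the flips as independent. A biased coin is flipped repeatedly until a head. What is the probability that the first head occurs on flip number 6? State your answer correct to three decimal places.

Geometric (trials to first success), p = 0.427.
P(Y = 6) = (1−p)^5 · p = 0.061769 · 0.427 = 0.02638

0.026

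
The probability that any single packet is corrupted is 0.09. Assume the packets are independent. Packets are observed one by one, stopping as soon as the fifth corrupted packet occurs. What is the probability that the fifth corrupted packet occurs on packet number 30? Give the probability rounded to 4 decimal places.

0.0133

Y = trial on which the fifth success occurs; negative binomial, r=5, p=0.09.
P(Y=30) = C(29,4) · p^5 · (1−p)^25
= 23751 · 5.9049e-06 · 0.094631 = 0.013272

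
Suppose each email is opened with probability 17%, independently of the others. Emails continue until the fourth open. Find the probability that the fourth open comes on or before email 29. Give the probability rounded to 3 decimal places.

Finishing within 29 emails ⇔ at least 4 successes in the first 29. With X ~ Binomial(29, 0.17), P(Y ≤ 29) = 1 − P(X ≤ 3).
  k=0: C(29,0)·0.17^0·0.83^29 = 0.00450
  k=1: C(29,1)·0.17^1·0.83^28 = 0.02673
  k=2: C(29,2)·0.17^2·0.83^27 = 0.07665
  k=3: C(29,3)·0.17^3·0.83^26 = 0.14130
1 − 0.24919 = 0.75081

0.751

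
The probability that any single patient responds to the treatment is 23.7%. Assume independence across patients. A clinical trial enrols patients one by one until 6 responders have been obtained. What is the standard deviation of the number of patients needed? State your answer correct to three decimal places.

Y = total patients until the sixth success; negative binomial with r=6, p=0.237.
SD(Y) = √[r(1−p)/p²] = √(81.50403) = 9.02796

9.028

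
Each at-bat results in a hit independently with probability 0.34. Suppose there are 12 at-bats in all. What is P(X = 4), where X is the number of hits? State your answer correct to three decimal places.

0.238

X ~ Binomial(n=12, p=0.34).
P(X=4) = C(12,4) · p^4 · (1−p)^8
= 495 · 0.013363 · 0.036004 = 0.23816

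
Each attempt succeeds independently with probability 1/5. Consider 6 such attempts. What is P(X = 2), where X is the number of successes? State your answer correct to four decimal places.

0.2458

X ~ Binomial(n=6, p=0.20).
P(X=2) = C(6,2) · p^2 · (1−p)^4
= 15 · 0.04 · 0.4096 = 0.245760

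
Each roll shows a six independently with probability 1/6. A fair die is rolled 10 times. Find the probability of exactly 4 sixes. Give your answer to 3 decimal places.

0.054

X ~ Binomial(n=10, p=0.166667).
P(X=4) = C(10,4) · p^4 · (1−p)^6
= 210 · 0.0007716 · 0.3349 = 0.05427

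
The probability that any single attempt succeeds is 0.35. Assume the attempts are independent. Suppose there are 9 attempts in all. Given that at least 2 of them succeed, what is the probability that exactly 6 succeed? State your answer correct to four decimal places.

0.0482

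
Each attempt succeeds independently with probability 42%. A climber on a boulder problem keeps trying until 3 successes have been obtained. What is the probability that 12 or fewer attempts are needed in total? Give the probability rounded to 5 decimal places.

Finishing within 12 attempts ⇔ at least 3 successes in the first 12. With X ~ Binomial(12, 0.42), P(Y ≤ 12) = 1 − P(X ≤ 2).
  k=0: C(12,0)·0.42^0·0.58^12 = 0.0014492
  k=1: C(12,1)·0.42^1·0.58^11 = 0.0125933
  k=2: C(12,2)·0.42^2·0.58^10 = 0.0501559
1 − 0.0641984 = 0.9358016

0.93580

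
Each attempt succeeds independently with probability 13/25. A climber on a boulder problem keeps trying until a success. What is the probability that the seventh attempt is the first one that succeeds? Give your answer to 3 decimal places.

0.006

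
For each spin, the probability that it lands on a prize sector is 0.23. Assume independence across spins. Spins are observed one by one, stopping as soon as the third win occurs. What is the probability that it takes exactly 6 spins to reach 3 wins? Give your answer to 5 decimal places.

0.05555

Y = trial on which the third success occurs; negative binomial, r=3, p=0.23.
P(Y=6) = C(5,2) · p^3 · (1−p)^3
= 10 · 0.012167 · 0.45653 = 0.0555464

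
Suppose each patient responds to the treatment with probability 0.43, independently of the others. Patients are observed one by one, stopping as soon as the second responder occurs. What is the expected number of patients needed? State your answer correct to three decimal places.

Y = total patients until the second success; negative binomial with r=2, p=0.43.
E[Y] = r / p = 2 / 0.43 = 4.65116

4.651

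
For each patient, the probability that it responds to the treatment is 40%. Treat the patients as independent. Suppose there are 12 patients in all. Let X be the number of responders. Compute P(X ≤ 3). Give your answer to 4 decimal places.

0.2253

X ~ Binomial(12, 0.40); P(X ≤ 3) = Σ C(12,k) p^k (1−p)^(12−k) over k:
  k=0: C(12,0)·0.40^0·0.60^12 = 0.002177
  k=1: C(12,1)·0.40^1·0.60^11 = 0.017414
  k=2: C(12,2)·0.40^2·0.60^10 = 0.063852
  k=3: C(12,3)·0.40^3·0.60^9 = 0.141894
Total = 0.225337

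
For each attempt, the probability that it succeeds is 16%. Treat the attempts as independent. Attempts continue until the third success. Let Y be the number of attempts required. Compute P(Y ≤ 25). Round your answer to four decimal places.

0.7870

Finishing within 25 attempts ⇔ at least 3 successes in the first 25. With X ~ Binomial(25, 0.16), P(Y ≤ 25) = 1 − P(X ≤ 2).
  k=0: C(25,0)·0.16^0·0.84^25 = 0.012793
  k=1: C(25,1)·0.16^1·0.84^24 = 0.060920
  k=2: C(25,2)·0.16^2·0.84^23 = 0.139247
1 − 0.212960 = 0.787040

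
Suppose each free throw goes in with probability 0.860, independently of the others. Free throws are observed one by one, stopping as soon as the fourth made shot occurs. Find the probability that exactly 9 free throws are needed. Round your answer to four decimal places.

0.0016

Y = trial on which the fourth success occurs; negative binomial, r=4, p=0.86.
P(Y=9) = C(8,3) · p^4 · (1−p)^5
= 56 · 0.54701 · 5.3782e-05 = 0.001647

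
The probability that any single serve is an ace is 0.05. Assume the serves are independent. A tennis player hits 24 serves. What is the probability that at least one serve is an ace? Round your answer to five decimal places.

P(at least one) = 1 − P(none) = 1 − (1 − 0.05)^24
= 1 − 0.2919890 = 0.7080110

0.70801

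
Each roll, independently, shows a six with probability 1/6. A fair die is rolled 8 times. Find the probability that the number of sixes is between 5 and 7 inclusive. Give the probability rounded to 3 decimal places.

0.005

X ~ Binomial(8, 0.166667); P(5 ≤ X ≤ 7) = Σ C(8,k) p^k (1−p)^(8−k) over k:
  k=5: C(8,5)·0.166667^5·0.833333^3 = 0.00417
  k=6: C(8,6)·0.166667^6·0.833333^2 = 0.00042
  k=7: C(8,7)·0.166667^7·0.833333^1 = 0.00002
Total = 0.00461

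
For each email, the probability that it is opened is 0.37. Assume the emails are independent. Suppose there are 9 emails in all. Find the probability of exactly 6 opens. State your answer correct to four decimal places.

0.0539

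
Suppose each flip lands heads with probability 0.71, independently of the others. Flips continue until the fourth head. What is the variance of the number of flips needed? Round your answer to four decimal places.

2.3011

Y = total flips until the fourth success; negative binomial with r=4, p=0.71.
Var(Y) = r(1−p)/p² = 4·0.29 / 0.71² = 2.301131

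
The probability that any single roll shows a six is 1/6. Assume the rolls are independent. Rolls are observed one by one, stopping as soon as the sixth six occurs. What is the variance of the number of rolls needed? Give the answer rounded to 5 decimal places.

Y = total rolls until the sixth success; negative binomial with r=6, p=0.166667.
Var(Y) = r(1−p)/p² = 6·0.833333 / 0.166667² = 180.0000000

180.00000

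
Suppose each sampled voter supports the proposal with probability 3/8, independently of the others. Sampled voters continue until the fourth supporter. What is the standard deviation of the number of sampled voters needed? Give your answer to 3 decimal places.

4.216

Y = total sampled voters until the fourth success; negative binomial with r=4, p=0.375.
SD(Y) = √[r(1−p)/p²] = √(17.77778) = 4.21637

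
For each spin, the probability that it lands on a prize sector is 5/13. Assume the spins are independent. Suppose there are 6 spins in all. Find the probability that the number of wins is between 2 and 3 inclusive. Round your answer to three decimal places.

X ~ Binomial(6, 0.384615); P(2 ≤ X ≤ 3) = Σ C(6,k) p^k (1−p)^(6−k) over k:
  k=2: C(6,2)·0.384615^2·0.615385^4 = 0.31822
  k=3: C(6,3)·0.384615^3·0.615385^3 = 0.26519
Total = 0.58341

0.583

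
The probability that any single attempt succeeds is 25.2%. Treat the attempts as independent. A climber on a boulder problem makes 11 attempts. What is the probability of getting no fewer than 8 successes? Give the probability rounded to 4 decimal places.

X ~ Binomial(11, 0.252); P(X ≥ 8) = Σ C(11,k) p^k (1−p)^(11−k) over k:
  k=8: C(11,8)·0.252^8·0.748^3 = 0.001123
  k=9: C(11,9)·0.252^9·0.748^2 = 0.000126
  k=10: C(11,10)·0.252^10·0.748^1 = 0.000008
  k=11: C(11,11)·0.252^11·0.748^0 = 0.000000
Total = 0.001258

0.0013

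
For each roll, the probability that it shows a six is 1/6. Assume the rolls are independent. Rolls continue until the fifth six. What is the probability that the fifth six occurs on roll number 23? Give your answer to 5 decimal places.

Y = trial on which the fifth success occurs; negative binomial, r=5, p=0.166667.
P(Y=23) = C(22,4) · p^5 · (1−p)^18
= 7315 · 0.0001286 · 0.037561 = 0.0353342

0.03533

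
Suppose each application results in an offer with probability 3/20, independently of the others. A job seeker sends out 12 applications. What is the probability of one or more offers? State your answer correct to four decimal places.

P(at least one) = 1 − P(none) = 1 − (1 − 0.15)^12
= 1 − 0.142242 = 0.857758

0.8578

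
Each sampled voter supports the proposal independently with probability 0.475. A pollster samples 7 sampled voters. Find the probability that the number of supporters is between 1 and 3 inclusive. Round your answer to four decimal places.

X ~ Binomial(7, 0.475); P(1 ≤ X ≤ 3) = Σ C(7,k) p^k (1−p)^(7−k) over k:
  k=1: C(7,1)·0.475^1·0.525^6 = 0.069622
  k=2: C(7,2)·0.475^2·0.525^5 = 0.188974
  k=3: C(7,3)·0.475^3·0.525^4 = 0.284961
Total = 0.543558

0.5436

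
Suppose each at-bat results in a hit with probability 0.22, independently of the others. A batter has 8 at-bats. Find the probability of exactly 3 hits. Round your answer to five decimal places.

X ~ Binomial(n=8, p=0.22).
P(X=3) = C(8,3) · p^3 · (1−p)^5
= 56 · 0.010648 · 0.28872 = 0.1721587

0.17216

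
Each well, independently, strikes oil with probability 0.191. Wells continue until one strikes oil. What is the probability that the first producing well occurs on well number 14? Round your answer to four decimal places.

0.0121

Geometric (trials to first success), p = 0.191.
P(Y = 14) = (1−p)^13 · p = 0.063582 · 0.191 = 0.012144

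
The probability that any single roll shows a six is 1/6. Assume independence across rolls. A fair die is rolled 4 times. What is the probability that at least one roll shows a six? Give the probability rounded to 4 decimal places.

P(at least one) = 1 − P(none) = 1 − (1 − 0.166667)^4
= 1 − 0.482253 = 0.517747

0.5177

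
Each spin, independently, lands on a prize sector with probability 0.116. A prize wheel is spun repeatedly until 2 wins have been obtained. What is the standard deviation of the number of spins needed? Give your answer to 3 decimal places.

11.463

Y = total spins until the second success; negative binomial with r=2, p=0.116.
SD(Y) = √[r(1−p)/p²] = √(131.39120) = 11.46260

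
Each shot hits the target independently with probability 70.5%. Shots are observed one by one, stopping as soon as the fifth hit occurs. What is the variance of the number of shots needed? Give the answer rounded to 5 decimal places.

2.96766

Y = total shots until the fifth success; negative binomial with r=5, p=0.705.
Var(Y) = r(1−p)/p² = 5·0.295 / 0.705² = 2.9676576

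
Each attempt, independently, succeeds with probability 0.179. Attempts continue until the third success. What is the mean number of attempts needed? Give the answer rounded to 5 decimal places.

16.75978

Y = total attempts until the third success; negative binomial with r=3, p=0.179.
E[Y] = r / p = 3 / 0.179 = 16.7597765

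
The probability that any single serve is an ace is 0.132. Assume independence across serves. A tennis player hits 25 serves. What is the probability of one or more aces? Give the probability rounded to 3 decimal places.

0.971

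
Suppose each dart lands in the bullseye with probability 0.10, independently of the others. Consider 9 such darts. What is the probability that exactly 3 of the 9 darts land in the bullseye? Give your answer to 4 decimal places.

0.0446

X ~ Binomial(n=9, p=0.10).
P(X=3) = C(9,3) · p^3 · (1−p)^6
= 84 · 0.001 · 0.53144 = 0.044641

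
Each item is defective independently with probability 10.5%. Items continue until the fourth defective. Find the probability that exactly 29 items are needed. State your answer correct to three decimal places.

0.025

Y = trial on which the fourth success occurs; negative binomial, r=4, p=0.105.
P(Y=29) = C(28,3) · p^4 · (1−p)^25
= 3276 · 0.00012155 · 0.062456 = 0.02487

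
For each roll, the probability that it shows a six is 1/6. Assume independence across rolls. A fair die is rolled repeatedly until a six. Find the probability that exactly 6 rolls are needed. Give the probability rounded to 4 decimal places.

Geometric (trials to first success), p = 0.166667.
P(Y = 6) = (1−p)^5 · p = 0.40188 · 0.166667 = 0.066980

0.0670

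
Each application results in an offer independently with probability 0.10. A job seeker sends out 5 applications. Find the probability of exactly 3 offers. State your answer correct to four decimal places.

0.0081

X ~ Binomial(n=5, p=0.10).
P(X=3) = C(5,3) · p^3 · (1−p)^2
= 10 · 0.001 · 0.81 = 0.008100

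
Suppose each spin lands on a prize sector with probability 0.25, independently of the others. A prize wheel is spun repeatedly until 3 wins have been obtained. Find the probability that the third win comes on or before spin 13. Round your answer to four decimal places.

Finishing within 13 spins ⇔ at least 3 successes in the first 13. With X ~ Binomial(13, 0.25), P(Y ≤ 13) = 1 − P(X ≤ 2).
  k=0: C(13,0)·0.25^0·0.75^13 = 0.023757
  k=1: C(13,1)·0.25^1·0.75^12 = 0.102948
  k=2: C(13,2)·0.25^2·0.75^11 = 0.205896
1 − 0.332602 = 0.667398

0.6674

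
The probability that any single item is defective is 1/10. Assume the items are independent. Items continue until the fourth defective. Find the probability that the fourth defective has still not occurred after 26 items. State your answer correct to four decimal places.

Needing more than 26 items ⇔ fewer than 4 successes in the first 26. With X ~ Binomial(26, 0.10), P(Y > 26) = P(X ≤ 3).
  k=0: C(26,0)·0.10^0·0.90^26 = 0.064611
  k=1: C(26,1)·0.10^1·0.90^25 = 0.186653
  k=2: C(26,2)·0.10^2·0.90^24 = 0.259241
  k=3: C(26,3)·0.10^3·0.90^23 = 0.230436
P(X ≤ 3) = 0.740942

0.7409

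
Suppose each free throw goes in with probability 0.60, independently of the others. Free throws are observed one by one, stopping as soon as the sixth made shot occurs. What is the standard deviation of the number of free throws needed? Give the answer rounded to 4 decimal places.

2.5820

Y = total free throws until the sixth success; negative binomial with r=6, p=0.60.
SD(Y) = √[r(1−p)/p²] = √(6.666667) = 2.581989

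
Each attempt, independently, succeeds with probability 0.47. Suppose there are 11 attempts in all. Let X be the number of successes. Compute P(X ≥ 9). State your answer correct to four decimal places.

X ~ Binomial(11, 0.47); P(X ≥ 9) = Σ C(11,k) p^k (1−p)^(11−k) over k:
  k=9: C(11,9)·0.47^9·0.53^2 = 0.017290
  k=10: C(11,10)·0.47^10·0.53^1 = 0.003067
  k=11: C(11,11)·0.47^11·0.53^0 = 0.000247
Total = 0.020604

0.0206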